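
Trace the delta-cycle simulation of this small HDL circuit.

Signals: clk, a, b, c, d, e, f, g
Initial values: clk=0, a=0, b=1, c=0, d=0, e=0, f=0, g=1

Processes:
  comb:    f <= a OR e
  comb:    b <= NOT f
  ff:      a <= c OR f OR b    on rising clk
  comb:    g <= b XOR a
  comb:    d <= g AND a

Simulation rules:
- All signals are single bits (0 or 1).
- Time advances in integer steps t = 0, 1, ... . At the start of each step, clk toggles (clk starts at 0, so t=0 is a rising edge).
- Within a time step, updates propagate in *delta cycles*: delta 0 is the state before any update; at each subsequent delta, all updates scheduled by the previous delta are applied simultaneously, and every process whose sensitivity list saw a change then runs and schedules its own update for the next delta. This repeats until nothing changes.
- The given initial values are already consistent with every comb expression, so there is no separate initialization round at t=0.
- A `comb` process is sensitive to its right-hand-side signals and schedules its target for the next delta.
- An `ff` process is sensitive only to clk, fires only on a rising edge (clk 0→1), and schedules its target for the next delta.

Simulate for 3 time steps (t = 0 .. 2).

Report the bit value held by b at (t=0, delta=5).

0

[bits: c,b,d,e,f,a,clk,g]
t=0: Δ0=01000001 Δ1=01000011 Δ2=01000111 Δ3=01101110 Δ4=00001110 Δ5=00001111 Δ6=00101111 | 6Δ
t=1: Δ0=00101111 Δ1=00101101 | 1Δ
t=2: Δ0=00101101 Δ1=00101111 | 1Δ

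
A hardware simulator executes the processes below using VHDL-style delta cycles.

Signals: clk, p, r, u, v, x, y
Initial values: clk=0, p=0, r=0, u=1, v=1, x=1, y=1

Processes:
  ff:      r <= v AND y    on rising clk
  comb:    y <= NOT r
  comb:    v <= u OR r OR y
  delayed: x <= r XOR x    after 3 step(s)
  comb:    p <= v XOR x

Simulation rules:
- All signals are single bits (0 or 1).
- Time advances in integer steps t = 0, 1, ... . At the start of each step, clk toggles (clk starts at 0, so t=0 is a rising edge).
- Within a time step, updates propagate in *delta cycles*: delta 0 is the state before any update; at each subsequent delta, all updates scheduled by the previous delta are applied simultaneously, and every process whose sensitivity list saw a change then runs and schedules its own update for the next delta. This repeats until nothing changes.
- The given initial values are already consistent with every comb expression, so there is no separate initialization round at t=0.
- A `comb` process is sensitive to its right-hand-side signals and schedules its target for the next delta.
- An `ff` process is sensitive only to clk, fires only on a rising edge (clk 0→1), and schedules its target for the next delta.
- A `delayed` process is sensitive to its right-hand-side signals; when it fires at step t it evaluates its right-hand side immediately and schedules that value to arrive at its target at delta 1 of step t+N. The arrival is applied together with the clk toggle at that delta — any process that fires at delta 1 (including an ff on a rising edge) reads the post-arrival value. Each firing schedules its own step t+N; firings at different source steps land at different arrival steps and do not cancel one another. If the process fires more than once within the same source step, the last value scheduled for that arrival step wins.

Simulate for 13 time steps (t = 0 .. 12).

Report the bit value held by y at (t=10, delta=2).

t0.Δ0 r=0 p=0 y=1 x=1 u=1 v=1 clk=0
t0.Δ1 r=0 p=0 y=1 x=1 u=1 v=1 clk=1
t0.Δ2 r=1 p=0 y=1 x=1 u=1 v=1 clk=1
t0.Δ3 r=1 p=0 y=0 x=1 u=1 v=1 clk=1
t1.Δ0 r=1 p=0 y=0 x=1 u=1 v=1 clk=1
t1.Δ1 r=1 p=0 y=0 x=1 u=1 v=1 clk=0
t2.Δ0 r=1 p=0 y=0 x=1 u=1 v=1 clk=0
t2.Δ1 r=1 p=0 y=0 x=1 u=1 v=1 clk=1
t2.Δ2 r=0 p=0 y=0 x=1 u=1 v=1 clk=1
t2.Δ3 r=0 p=0 y=1 x=1 u=1 v=1 clk=1
t3.Δ0 r=0 p=0 y=1 x=1 u=1 v=1 clk=1
t3.Δ1 r=0 p=0 y=1 x=0 u=1 v=1 clk=0
t3.Δ2 r=0 p=1 y=1 x=0 u=1 v=1 clk=0
t4.Δ0 r=0 p=1 y=1 x=0 u=1 v=1 clk=0
t4.Δ1 r=0 p=1 y=1 x=0 u=1 v=1 clk=1
t4.Δ2 r=1 p=1 y=1 x=0 u=1 v=1 clk=1
t4.Δ3 r=1 p=1 y=0 x=0 u=1 v=1 clk=1
t5.Δ0 r=1 p=1 y=0 x=0 u=1 v=1 clk=1
t5.Δ1 r=1 p=1 y=0 x=1 u=1 v=1 clk=0
t5.Δ2 r=1 p=0 y=0 x=1 u=1 v=1 clk=0
t6.Δ0 r=1 p=0 y=0 x=1 u=1 v=1 clk=0
t6.Δ1 r=1 p=0 y=0 x=0 u=1 v=1 clk=1
t6.Δ2 r=0 p=1 y=0 x=0 u=1 v=1 clk=1
t6.Δ3 r=0 p=1 y=1 x=0 u=1 v=1 clk=1
t7.Δ0 r=0 p=1 y=1 x=0 u=1 v=1 clk=1
t7.Δ1 r=0 p=1 y=1 x=1 u=1 v=1 clk=0
t7.Δ2 r=0 p=0 y=1 x=1 u=1 v=1 clk=0
t8.Δ0 r=0 p=0 y=1 x=1 u=1 v=1 clk=0
t8.Δ1 r=0 p=0 y=1 x=0 u=1 v=1 clk=1
t8.Δ2 r=1 p=1 y=1 x=0 u=1 v=1 clk=1
t8.Δ3 r=1 p=1 y=0 x=0 u=1 v=1 clk=1
t9.Δ0 r=1 p=1 y=0 x=0 u=1 v=1 clk=1
t9.Δ1 r=1 p=1 y=0 x=0 u=1 v=1 clk=0
t10.Δ0 r=1 p=1 y=0 x=0 u=1 v=1 clk=0
t10.Δ1 r=1 p=1 y=0 x=1 u=1 v=1 clk=1
t10.Δ2 r=0 p=0 y=0 x=1 u=1 v=1 clk=1
t10.Δ3 r=0 p=0 y=1 x=1 u=1 v=1 clk=1
t11.Δ0 r=0 p=0 y=1 x=1 u=1 v=1 clk=1
t11.Δ1 r=0 p=0 y=1 x=1 u=1 v=1 clk=0
t12.Δ0 r=0 p=0 y=1 x=1 u=1 v=1 clk=0
t12.Δ1 r=0 p=0 y=1 x=1 u=1 v=1 clk=1
t12.Δ2 r=1 p=0 y=1 x=1 u=1 v=1 clk=1
t12.Δ3 r=1 p=0 y=0 x=1 u=1 v=1 clk=1

0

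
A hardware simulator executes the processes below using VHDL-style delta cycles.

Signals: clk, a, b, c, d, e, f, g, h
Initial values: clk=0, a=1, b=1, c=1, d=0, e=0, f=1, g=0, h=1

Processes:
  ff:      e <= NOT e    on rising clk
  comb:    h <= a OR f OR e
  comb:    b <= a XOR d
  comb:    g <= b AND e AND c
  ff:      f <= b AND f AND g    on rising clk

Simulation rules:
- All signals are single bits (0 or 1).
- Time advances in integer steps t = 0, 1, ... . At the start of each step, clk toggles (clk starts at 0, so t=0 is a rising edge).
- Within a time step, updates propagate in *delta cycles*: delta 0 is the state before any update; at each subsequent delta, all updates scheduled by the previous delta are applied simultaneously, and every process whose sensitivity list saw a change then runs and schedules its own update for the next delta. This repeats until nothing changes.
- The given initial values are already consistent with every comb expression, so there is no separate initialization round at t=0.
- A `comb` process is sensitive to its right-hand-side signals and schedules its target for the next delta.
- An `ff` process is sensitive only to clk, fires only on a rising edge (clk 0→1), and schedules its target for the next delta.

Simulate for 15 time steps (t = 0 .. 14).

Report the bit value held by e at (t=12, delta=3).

1

t0.Δ0 a=1 h=1 f=1 g=0 b=1 clk=0 c=1 e=0 d=0
t0.Δ1 a=1 h=1 f=1 g=0 b=1 clk=1 c=1 e=0 d=0
t0.Δ2 a=1 h=1 f=0 g=0 b=1 clk=1 c=1 e=1 d=0
t0.Δ3 a=1 h=1 f=0 g=1 b=1 clk=1 c=1 e=1 d=0
t1.Δ0 a=1 h=1 f=0 g=1 b=1 clk=1 c=1 e=1 d=0
t1.Δ1 a=1 h=1 f=0 g=1 b=1 clk=0 c=1 e=1 d=0
t2.Δ0 a=1 h=1 f=0 g=1 b=1 clk=0 c=1 e=1 d=0
t2.Δ1 a=1 h=1 f=0 g=1 b=1 clk=1 c=1 e=1 d=0
t2.Δ2 a=1 h=1 f=0 g=1 b=1 clk=1 c=1 e=0 d=0
t2.Δ3 a=1 h=1 f=0 g=0 b=1 clk=1 c=1 e=0 d=0
t3.Δ0 a=1 h=1 f=0 g=0 b=1 clk=1 c=1 e=0 d=0
t3.Δ1 a=1 h=1 f=0 g=0 b=1 clk=0 c=1 e=0 d=0
t4.Δ0 a=1 h=1 f=0 g=0 b=1 clk=0 c=1 e=0 d=0
t4.Δ1 a=1 h=1 f=0 g=0 b=1 clk=1 c=1 e=0 d=0
t4.Δ2 a=1 h=1 f=0 g=0 b=1 clk=1 c=1 e=1 d=0
t4.Δ3 a=1 h=1 f=0 g=1 b=1 clk=1 c=1 e=1 d=0
t5.Δ0 a=1 h=1 f=0 g=1 b=1 clk=1 c=1 e=1 d=0
t5.Δ1 a=1 h=1 f=0 g=1 b=1 clk=0 c=1 e=1 d=0
t6.Δ0 a=1 h=1 f=0 g=1 b=1 clk=0 c=1 e=1 d=0
t6.Δ1 a=1 h=1 f=0 g=1 b=1 clk=1 c=1 e=1 d=0
t6.Δ2 a=1 h=1 f=0 g=1 b=1 clk=1 c=1 e=0 d=0
t6.Δ3 a=1 h=1 f=0 g=0 b=1 clk=1 c=1 e=0 d=0
t7.Δ0 a=1 h=1 f=0 g=0 b=1 clk=1 c=1 e=0 d=0
t7.Δ1 a=1 h=1 f=0 g=0 b=1 clk=0 c=1 e=0 d=0
t8.Δ0 a=1 h=1 f=0 g=0 b=1 clk=0 c=1 e=0 d=0
t8.Δ1 a=1 h=1 f=0 g=0 b=1 clk=1 c=1 e=0 d=0
t8.Δ2 a=1 h=1 f=0 g=0 b=1 clk=1 c=1 e=1 d=0
t8.Δ3 a=1 h=1 f=0 g=1 b=1 clk=1 c=1 e=1 d=0
t9.Δ0 a=1 h=1 f=0 g=1 b=1 clk=1 c=1 e=1 d=0
t9.Δ1 a=1 h=1 f=0 g=1 b=1 clk=0 c=1 e=1 d=0
t10.Δ0 a=1 h=1 f=0 g=1 b=1 clk=0 c=1 e=1 d=0
t10.Δ1 a=1 h=1 f=0 g=1 b=1 clk=1 c=1 e=1 d=0
t10.Δ2 a=1 h=1 f=0 g=1 b=1 clk=1 c=1 e=0 d=0
t10.Δ3 a=1 h=1 f=0 g=0 b=1 clk=1 c=1 e=0 d=0
t11.Δ0 a=1 h=1 f=0 g=0 b=1 clk=1 c=1 e=0 d=0
t11.Δ1 a=1 h=1 f=0 g=0 b=1 clk=0 c=1 e=0 d=0
t12.Δ0 a=1 h=1 f=0 g=0 b=1 clk=0 c=1 e=0 d=0
t12.Δ1 a=1 h=1 f=0 g=0 b=1 clk=1 c=1 e=0 d=0
t12.Δ2 a=1 h=1 f=0 g=0 b=1 clk=1 c=1 e=1 d=0
t12.Δ3 a=1 h=1 f=0 g=1 b=1 clk=1 c=1 e=1 d=0
t13.Δ0 a=1 h=1 f=0 g=1 b=1 clk=1 c=1 e=1 d=0
t13.Δ1 a=1 h=1 f=0 g=1 b=1 clk=0 c=1 e=1 d=0
t14.Δ0 a=1 h=1 f=0 g=1 b=1 clk=0 c=1 e=1 d=0
t14.Δ1 a=1 h=1 f=0 g=1 b=1 clk=1 c=1 e=1 d=0
t14.Δ2 a=1 h=1 f=0 g=1 b=1 clk=1 c=1 e=0 d=0
t14.Δ3 a=1 h=1 f=0 g=0 b=1 clk=1 c=1 e=0 d=0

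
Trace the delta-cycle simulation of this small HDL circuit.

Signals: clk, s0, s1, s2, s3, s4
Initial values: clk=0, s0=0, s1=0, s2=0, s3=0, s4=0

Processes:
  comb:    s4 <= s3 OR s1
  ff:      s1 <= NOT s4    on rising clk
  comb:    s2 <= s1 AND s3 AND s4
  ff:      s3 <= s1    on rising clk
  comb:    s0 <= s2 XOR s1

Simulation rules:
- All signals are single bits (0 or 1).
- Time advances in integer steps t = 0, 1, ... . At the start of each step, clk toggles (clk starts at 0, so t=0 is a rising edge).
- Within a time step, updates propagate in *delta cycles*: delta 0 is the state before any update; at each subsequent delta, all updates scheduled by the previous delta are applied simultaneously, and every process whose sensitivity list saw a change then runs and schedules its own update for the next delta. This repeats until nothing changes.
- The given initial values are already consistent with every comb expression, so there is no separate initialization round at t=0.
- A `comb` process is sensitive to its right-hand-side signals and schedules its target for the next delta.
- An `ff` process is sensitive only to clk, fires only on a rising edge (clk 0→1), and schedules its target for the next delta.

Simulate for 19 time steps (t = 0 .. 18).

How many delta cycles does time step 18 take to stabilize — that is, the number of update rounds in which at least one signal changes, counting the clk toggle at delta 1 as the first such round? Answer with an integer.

t=0 Δ0: s0=0 s4=0 s1=0 clk=0 s2=0 s3=0
  Δ1: clk:0→1
  Δ2: s1:0→1
  Δ3: s0:0→1, s4:0→1
  (3Δ to stable)
t=1 Δ0: s0=1 s4=1 s1=1 clk=1 s2=0 s3=0
  Δ1: clk:1→0
  (1Δ to stable)
t=2 Δ0: s0=1 s4=1 s1=1 clk=0 s2=0 s3=0
  Δ1: clk:0→1
  Δ2: s1:1→0, s3:0→1
  Δ3: s0:1→0
  (3Δ to stable)
t=3 Δ0: s0=0 s4=1 s1=0 clk=1 s2=0 s3=1
  Δ1: clk:1→0
  (1Δ to stable)
t=4 Δ0: s0=0 s4=1 s1=0 clk=0 s2=0 s3=1
  Δ1: clk:0→1
  Δ2: s3:1→0
  Δ3: s4:1→0
  (3Δ to stable)
t=5 Δ0: s0=0 s4=0 s1=0 clk=1 s2=0 s3=0
  Δ1: clk:1→0
  (1Δ to stable)
t=6 Δ0: s0=0 s4=0 s1=0 clk=0 s2=0 s3=0
  Δ1: clk:0→1
  Δ2: s1:0→1
  Δ3: s0:0→1, s4:0→1
  (3Δ to stable)
t=7 Δ0: s0=1 s4=1 s1=1 clk=1 s2=0 s3=0
  Δ1: clk:1→0
  (1Δ to stable)
t=8 Δ0: s0=1 s4=1 s1=1 clk=0 s2=0 s3=0
  Δ1: clk:0→1
  Δ2: s1:1→0, s3:0→1
  Δ3: s0:1→0
  (3Δ to stable)
t=9 Δ0: s0=0 s4=1 s1=0 clk=1 s2=0 s3=1
  Δ1: clk:1→0
  (1Δ to stable)
t=10 Δ0: s0=0 s4=1 s1=0 clk=0 s2=0 s3=1
  Δ1: clk:0→1
  Δ2: s3:1→0
  Δ3: s4:1→0
  (3Δ to stable)
t=11 Δ0: s0=0 s4=0 s1=0 clk=1 s2=0 s3=0
  Δ1: clk:1→0
  (1Δ to stable)
t=12 Δ0: s0=0 s4=0 s1=0 clk=0 s2=0 s3=0
  Δ1: clk:0→1
  Δ2: s1:0→1
  Δ3: s0:0→1, s4:0→1
  (3Δ to stable)
t=13 Δ0: s0=1 s4=1 s1=1 clk=1 s2=0 s3=0
  Δ1: clk:1→0
  (1Δ to stable)
t=14 Δ0: s0=1 s4=1 s1=1 clk=0 s2=0 s3=0
  Δ1: clk:0→1
  Δ2: s1:1→0, s3:0→1
  Δ3: s0:1→0
  (3Δ to stable)
t=15 Δ0: s0=0 s4=1 s1=0 clk=1 s2=0 s3=1
  Δ1: clk:1→0
  (1Δ to stable)
t=16 Δ0: s0=0 s4=1 s1=0 clk=0 s2=0 s3=1
  Δ1: clk:0→1
  Δ2: s3:1→0
  Δ3: s4:1→0
  (3Δ to stable)
t=17 Δ0: s0=0 s4=0 s1=0 clk=1 s2=0 s3=0
  Δ1: clk:1→0
  (1Δ to stable)
t=18 Δ0: s0=0 s4=0 s1=0 clk=0 s2=0 s3=0
  Δ1: clk:0→1
  Δ2: s1:0→1
  Δ3: s0:0→1, s4:0→1
  (3Δ to stable)

3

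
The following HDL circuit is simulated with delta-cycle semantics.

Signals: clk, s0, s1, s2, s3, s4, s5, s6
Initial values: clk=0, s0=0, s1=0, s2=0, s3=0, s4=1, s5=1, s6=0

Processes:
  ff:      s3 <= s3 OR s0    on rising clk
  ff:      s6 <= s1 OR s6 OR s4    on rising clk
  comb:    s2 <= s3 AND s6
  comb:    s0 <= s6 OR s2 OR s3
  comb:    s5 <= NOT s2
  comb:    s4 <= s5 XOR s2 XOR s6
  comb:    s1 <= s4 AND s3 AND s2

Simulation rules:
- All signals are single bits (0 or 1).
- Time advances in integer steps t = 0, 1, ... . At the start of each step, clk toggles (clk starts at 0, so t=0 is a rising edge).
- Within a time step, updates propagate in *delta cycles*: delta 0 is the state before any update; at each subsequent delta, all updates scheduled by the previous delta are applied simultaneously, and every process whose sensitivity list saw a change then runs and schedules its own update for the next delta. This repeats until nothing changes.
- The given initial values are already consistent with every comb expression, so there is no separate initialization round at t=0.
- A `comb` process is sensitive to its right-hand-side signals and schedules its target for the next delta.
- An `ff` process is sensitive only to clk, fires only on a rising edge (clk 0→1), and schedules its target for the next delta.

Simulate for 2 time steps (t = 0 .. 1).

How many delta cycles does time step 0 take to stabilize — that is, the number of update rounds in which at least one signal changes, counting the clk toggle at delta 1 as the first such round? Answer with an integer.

3

t=0 Δ0: s5=1 s6=0 s4=1 s3=0 s2=0 s0=0 s1=0 clk=0
  Δ1: clk:0→1
  Δ2: s6:0→1
  Δ3: s4:1→0, s0:0→1
  (3Δ to stable)
t=1 Δ0: s5=1 s6=1 s4=0 s3=0 s2=0 s0=1 s1=0 clk=1
  Δ1: clk:1→0
  (1Δ to stable)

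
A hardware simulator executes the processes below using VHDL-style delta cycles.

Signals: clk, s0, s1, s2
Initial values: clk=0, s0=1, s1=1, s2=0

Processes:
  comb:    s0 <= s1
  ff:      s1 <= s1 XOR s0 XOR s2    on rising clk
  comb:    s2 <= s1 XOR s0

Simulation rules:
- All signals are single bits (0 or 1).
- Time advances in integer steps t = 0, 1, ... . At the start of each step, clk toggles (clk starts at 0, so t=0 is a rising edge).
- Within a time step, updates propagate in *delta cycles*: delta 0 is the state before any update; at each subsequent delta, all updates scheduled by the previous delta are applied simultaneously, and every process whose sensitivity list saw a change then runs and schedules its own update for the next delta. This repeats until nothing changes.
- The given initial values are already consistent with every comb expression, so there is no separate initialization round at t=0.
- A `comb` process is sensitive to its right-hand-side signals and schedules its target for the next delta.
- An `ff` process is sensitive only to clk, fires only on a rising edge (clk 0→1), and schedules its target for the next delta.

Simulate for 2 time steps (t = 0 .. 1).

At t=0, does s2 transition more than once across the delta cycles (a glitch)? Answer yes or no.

yes

t0.Δ0 s2=0 s1=1 clk=0 s0=1
t0.Δ1 s2=0 s1=1 clk=1 s0=1
t0.Δ2 s2=0 s1=0 clk=1 s0=1
t0.Δ3 s2=1 s1=0 clk=1 s0=0
t0.Δ4 s2=0 s1=0 clk=1 s0=0
t1.Δ0 s2=0 s1=0 clk=1 s0=0
t1.Δ1 s2=0 s1=0 clk=0 s0=0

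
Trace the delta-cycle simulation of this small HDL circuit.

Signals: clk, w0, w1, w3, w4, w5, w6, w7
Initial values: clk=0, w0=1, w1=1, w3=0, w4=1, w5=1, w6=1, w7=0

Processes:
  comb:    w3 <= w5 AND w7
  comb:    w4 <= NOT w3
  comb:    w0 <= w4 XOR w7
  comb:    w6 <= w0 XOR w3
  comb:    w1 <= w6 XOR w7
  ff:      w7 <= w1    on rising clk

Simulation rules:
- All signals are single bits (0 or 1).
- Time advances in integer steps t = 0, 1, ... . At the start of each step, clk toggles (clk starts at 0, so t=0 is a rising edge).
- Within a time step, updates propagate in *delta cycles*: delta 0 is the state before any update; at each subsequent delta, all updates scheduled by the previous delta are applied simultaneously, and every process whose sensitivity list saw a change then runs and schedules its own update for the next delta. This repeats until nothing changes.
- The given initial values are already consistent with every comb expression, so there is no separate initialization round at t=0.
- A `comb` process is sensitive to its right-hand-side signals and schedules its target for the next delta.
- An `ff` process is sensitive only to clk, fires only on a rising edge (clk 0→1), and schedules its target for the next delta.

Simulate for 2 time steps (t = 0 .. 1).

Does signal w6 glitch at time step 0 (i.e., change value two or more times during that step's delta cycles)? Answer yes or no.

no

[bits: w5,w0,w1,w4,w7,w6,w3,clk]
t=0: Δ0=11110100 Δ1=11110101 Δ2=11111101 Δ3=10011111 Δ4=10001111 Δ5=11001111 Δ6=11001011 Δ7=11101011 | 7Δ
t=1: Δ0=11101011 Δ1=11101010 | 1Δ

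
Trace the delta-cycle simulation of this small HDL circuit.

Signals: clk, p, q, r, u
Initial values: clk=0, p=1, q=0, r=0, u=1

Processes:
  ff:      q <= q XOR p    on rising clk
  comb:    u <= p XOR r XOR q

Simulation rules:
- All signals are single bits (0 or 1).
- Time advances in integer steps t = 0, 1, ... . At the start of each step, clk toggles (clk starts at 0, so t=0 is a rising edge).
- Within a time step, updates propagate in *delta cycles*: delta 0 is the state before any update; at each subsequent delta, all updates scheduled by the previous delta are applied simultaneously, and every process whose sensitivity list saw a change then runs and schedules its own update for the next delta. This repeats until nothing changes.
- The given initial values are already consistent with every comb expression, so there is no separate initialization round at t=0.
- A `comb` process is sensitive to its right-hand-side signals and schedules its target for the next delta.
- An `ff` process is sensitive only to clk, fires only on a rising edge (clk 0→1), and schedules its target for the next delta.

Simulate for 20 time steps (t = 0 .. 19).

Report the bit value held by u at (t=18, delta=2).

t0.Δ0 p=1 clk=0 r=0 q=0 u=1
t0.Δ1 p=1 clk=1 r=0 q=0 u=1
t0.Δ2 p=1 clk=1 r=0 q=1 u=1
t0.Δ3 p=1 clk=1 r=0 q=1 u=0
t1.Δ0 p=1 clk=1 r=0 q=1 u=0
t1.Δ1 p=1 clk=0 r=0 q=1 u=0
t2.Δ0 p=1 clk=0 r=0 q=1 u=0
t2.Δ1 p=1 clk=1 r=0 q=1 u=0
t2.Δ2 p=1 clk=1 r=0 q=0 u=0
t2.Δ3 p=1 clk=1 r=0 q=0 u=1
t3.Δ0 p=1 clk=1 r=0 q=0 u=1
t3.Δ1 p=1 clk=0 r=0 q=0 u=1
t4.Δ0 p=1 clk=0 r=0 q=0 u=1
t4.Δ1 p=1 clk=1 r=0 q=0 u=1
t4.Δ2 p=1 clk=1 r=0 q=1 u=1
t4.Δ3 p=1 clk=1 r=0 q=1 u=0
t5.Δ0 p=1 clk=1 r=0 q=1 u=0
t5.Δ1 p=1 clk=0 r=0 q=1 u=0
t6.Δ0 p=1 clk=0 r=0 q=1 u=0
t6.Δ1 p=1 clk=1 r=0 q=1 u=0
t6.Δ2 p=1 clk=1 r=0 q=0 u=0
t6.Δ3 p=1 clk=1 r=0 q=0 u=1
t7.Δ0 p=1 clk=1 r=0 q=0 u=1
t7.Δ1 p=1 clk=0 r=0 q=0 u=1
t8.Δ0 p=1 clk=0 r=0 q=0 u=1
t8.Δ1 p=1 clk=1 r=0 q=0 u=1
t8.Δ2 p=1 clk=1 r=0 q=1 u=1
t8.Δ3 p=1 clk=1 r=0 q=1 u=0
t9.Δ0 p=1 clk=1 r=0 q=1 u=0
t9.Δ1 p=1 clk=0 r=0 q=1 u=0
t10.Δ0 p=1 clk=0 r=0 q=1 u=0
t10.Δ1 p=1 clk=1 r=0 q=1 u=0
t10.Δ2 p=1 clk=1 r=0 q=0 u=0
t10.Δ3 p=1 clk=1 r=0 q=0 u=1
t11.Δ0 p=1 clk=1 r=0 q=0 u=1
t11.Δ1 p=1 clk=0 r=0 q=0 u=1
t12.Δ0 p=1 clk=0 r=0 q=0 u=1
t12.Δ1 p=1 clk=1 r=0 q=0 u=1
t12.Δ2 p=1 clk=1 r=0 q=1 u=1
t12.Δ3 p=1 clk=1 r=0 q=1 u=0
t13.Δ0 p=1 clk=1 r=0 q=1 u=0
t13.Δ1 p=1 clk=0 r=0 q=1 u=0
t14.Δ0 p=1 clk=0 r=0 q=1 u=0
t14.Δ1 p=1 clk=1 r=0 q=1 u=0
t14.Δ2 p=1 clk=1 r=0 q=0 u=0
t14.Δ3 p=1 clk=1 r=0 q=0 u=1
t15.Δ0 p=1 clk=1 r=0 q=0 u=1
t15.Δ1 p=1 clk=0 r=0 q=0 u=1
t16.Δ0 p=1 clk=0 r=0 q=0 u=1
t16.Δ1 p=1 clk=1 r=0 q=0 u=1
t16.Δ2 p=1 clk=1 r=0 q=1 u=1
t16.Δ3 p=1 clk=1 r=0 q=1 u=0
t17.Δ0 p=1 clk=1 r=0 q=1 u=0
t17.Δ1 p=1 clk=0 r=0 q=1 u=0
t18.Δ0 p=1 clk=0 r=0 q=1 u=0
t18.Δ1 p=1 clk=1 r=0 q=1 u=0
t18.Δ2 p=1 clk=1 r=0 q=0 u=0
t18.Δ3 p=1 clk=1 r=0 q=0 u=1
t19.Δ0 p=1 clk=1 r=0 q=0 u=1
t19.Δ1 p=1 clk=0 r=0 q=0 u=1

0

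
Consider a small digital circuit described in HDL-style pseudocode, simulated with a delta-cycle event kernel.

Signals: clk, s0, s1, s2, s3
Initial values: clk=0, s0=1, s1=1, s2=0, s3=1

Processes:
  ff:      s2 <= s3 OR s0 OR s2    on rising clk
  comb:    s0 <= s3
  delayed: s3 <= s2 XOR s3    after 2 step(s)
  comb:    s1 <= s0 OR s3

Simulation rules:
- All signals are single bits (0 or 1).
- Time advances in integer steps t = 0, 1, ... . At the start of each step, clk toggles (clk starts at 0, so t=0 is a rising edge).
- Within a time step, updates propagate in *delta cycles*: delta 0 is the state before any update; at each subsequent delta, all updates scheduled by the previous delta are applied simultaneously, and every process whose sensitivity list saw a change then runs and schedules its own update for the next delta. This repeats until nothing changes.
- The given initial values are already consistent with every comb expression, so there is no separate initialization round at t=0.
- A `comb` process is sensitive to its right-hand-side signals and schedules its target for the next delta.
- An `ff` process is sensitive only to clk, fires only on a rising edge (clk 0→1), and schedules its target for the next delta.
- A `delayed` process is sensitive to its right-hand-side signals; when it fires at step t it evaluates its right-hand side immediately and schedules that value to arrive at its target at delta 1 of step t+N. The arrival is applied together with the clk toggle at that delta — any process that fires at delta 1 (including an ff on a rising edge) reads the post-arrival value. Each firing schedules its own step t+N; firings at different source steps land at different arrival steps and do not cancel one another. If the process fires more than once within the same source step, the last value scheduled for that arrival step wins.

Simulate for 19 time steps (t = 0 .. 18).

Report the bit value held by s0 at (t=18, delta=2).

0

[bits: s3,s0,s1,s2,clk]
t=0: Δ0=11100 Δ1=11101 Δ2=11111 | 2Δ
t=1: Δ0=11111 Δ1=11110 | 1Δ
t=2: Δ0=11110 Δ1=01111 Δ2=00111 Δ3=00011 | 3Δ
t=3: Δ0=00011 Δ1=00010 | 1Δ
t=4: Δ0=00010 Δ1=10011 Δ2=11111 | 2Δ
t=5: Δ0=11111 Δ1=11110 | 1Δ
t=6: Δ0=11110 Δ1=01111 Δ2=00111 Δ3=00011 | 3Δ
t=7: Δ0=00011 Δ1=00010 | 1Δ
t=8: Δ0=00010 Δ1=10011 Δ2=11111 | 2Δ
t=9: Δ0=11111 Δ1=11110 | 1Δ
t=10: Δ0=11110 Δ1=01111 Δ2=00111 Δ3=00011 | 3Δ
t=11: Δ0=00011 Δ1=00010 | 1Δ
t=12: Δ0=00010 Δ1=10011 Δ2=11111 | 2Δ
t=13: Δ0=11111 Δ1=11110 | 1Δ
t=14: Δ0=11110 Δ1=01111 Δ2=00111 Δ3=00011 | 3Δ
t=15: Δ0=00011 Δ1=00010 | 1Δ
t=16: Δ0=00010 Δ1=10011 Δ2=11111 | 2Δ
t=17: Δ0=11111 Δ1=11110 | 1Δ
t=18: Δ0=11110 Δ1=01111 Δ2=00111 Δ3=00011 | 3Δ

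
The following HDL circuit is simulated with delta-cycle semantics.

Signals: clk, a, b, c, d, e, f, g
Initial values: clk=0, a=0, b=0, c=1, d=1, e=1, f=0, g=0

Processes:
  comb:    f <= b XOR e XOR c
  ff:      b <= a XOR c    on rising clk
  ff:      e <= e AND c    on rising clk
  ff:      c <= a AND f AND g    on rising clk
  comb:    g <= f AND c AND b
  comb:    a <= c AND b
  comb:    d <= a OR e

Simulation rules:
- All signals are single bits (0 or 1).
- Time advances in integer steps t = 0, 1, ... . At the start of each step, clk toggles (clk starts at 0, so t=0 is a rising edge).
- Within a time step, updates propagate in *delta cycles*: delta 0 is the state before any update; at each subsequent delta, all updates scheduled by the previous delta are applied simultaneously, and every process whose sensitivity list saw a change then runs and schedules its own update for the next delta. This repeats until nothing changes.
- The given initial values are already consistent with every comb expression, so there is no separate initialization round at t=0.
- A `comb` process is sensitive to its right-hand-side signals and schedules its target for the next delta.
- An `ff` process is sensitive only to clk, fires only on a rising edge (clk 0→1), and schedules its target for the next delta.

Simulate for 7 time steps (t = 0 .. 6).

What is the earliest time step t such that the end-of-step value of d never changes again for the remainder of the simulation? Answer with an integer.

[bits: f,b,a,clk,c,g,e,d]
t=0: Δ0=00001011 Δ1=00011011 Δ2=01010011 | 2Δ
t=1: Δ0=01010011 Δ1=01000011 | 1Δ
t=2: Δ0=01000011 Δ1=01010011 Δ2=00010001 Δ3=00010000 | 3Δ
t=3: Δ0=00010000 Δ1=00000000 | 1Δ
t=4: Δ0=00000000 Δ1=00010000 | 1Δ
t=5: Δ0=00010000 Δ1=00000000 | 1Δ
t=6: Δ0=00000000 Δ1=00010000 | 1Δ

2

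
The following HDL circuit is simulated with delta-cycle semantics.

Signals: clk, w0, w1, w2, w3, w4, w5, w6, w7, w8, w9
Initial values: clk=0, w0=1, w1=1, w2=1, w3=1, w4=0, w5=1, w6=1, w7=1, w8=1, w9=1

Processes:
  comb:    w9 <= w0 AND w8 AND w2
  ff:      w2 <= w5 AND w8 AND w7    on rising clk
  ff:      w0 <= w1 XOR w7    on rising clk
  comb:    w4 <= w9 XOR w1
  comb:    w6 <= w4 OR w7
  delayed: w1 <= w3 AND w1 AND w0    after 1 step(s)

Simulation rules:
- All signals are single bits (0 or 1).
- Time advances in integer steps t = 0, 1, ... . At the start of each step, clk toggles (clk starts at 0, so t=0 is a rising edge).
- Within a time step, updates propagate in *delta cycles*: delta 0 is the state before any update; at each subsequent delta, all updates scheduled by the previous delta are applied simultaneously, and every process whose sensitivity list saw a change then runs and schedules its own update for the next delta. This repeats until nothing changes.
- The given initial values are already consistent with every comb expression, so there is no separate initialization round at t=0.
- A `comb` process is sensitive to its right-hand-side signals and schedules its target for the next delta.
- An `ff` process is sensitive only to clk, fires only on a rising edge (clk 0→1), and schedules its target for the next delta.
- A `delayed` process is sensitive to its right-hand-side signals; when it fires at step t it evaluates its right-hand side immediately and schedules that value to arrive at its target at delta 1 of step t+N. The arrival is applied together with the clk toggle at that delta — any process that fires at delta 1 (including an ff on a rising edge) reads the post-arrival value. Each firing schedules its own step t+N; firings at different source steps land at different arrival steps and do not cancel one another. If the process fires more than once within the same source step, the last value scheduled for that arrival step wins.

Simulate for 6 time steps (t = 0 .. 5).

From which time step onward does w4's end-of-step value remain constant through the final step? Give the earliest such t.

2

t=0 Δ0: w4=0 w2=1 w7=1 w6=1 w8=1 w3=1 w1=1 clk=0 w9=1 w0=1 w5=1
  Δ1: clk:0→1
  Δ2: w0:1→0
  Δ3: w9:1→0
  Δ4: w4:0→1
  (4Δ to stable)
t=1 Δ0: w4=1 w2=1 w7=1 w6=1 w8=1 w3=1 w1=1 clk=1 w9=0 w0=0 w5=1
  Δ1: w1:1→0, clk:1→0
  Δ2: w4:1→0
  (2Δ to stable)
t=2 Δ0: w4=0 w2=1 w7=1 w6=1 w8=1 w3=1 w1=0 clk=0 w9=0 w0=0 w5=1
  Δ1: clk:0→1
  Δ2: w0:0→1
  Δ3: w9:0→1
  Δ4: w4:0→1
  (4Δ to stable)
t=3 Δ0: w4=1 w2=1 w7=1 w6=1 w8=1 w3=1 w1=0 clk=1 w9=1 w0=1 w5=1
  Δ1: clk:1→0
  (1Δ to stable)
t=4 Δ0: w4=1 w2=1 w7=1 w6=1 w8=1 w3=1 w1=0 clk=0 w9=1 w0=1 w5=1
  Δ1: clk:0→1
  (1Δ to stable)
t=5 Δ0: w4=1 w2=1 w7=1 w6=1 w8=1 w3=1 w1=0 clk=1 w9=1 w0=1 w5=1
  Δ1: clk:1→0
  (1Δ to stable)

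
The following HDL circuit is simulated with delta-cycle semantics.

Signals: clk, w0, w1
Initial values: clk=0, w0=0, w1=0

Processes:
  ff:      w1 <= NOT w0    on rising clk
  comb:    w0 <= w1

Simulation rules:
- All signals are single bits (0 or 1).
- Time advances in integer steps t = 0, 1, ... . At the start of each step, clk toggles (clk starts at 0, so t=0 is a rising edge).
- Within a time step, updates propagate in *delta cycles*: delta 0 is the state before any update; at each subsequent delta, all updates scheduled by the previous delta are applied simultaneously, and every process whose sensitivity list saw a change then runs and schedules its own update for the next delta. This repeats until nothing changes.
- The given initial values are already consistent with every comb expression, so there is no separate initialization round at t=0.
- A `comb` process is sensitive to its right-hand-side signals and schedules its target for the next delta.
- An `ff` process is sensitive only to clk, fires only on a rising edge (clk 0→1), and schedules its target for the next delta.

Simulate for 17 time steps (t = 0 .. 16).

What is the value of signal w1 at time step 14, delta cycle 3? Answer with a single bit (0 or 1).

0

[bits: clk,w0,w1]
t=0: Δ0=000 Δ1=100 Δ2=101 Δ3=111 | 3Δ
t=1: Δ0=111 Δ1=011 | 1Δ
t=2: Δ0=011 Δ1=111 Δ2=110 Δ3=100 | 3Δ
t=3: Δ0=100 Δ1=000 | 1Δ
t=4: Δ0=000 Δ1=100 Δ2=101 Δ3=111 | 3Δ
t=5: Δ0=111 Δ1=011 | 1Δ
t=6: Δ0=011 Δ1=111 Δ2=110 Δ3=100 | 3Δ
t=7: Δ0=100 Δ1=000 | 1Δ
t=8: Δ0=000 Δ1=100 Δ2=101 Δ3=111 | 3Δ
t=9: Δ0=111 Δ1=011 | 1Δ
t=10: Δ0=011 Δ1=111 Δ2=110 Δ3=100 | 3Δ
t=11: Δ0=100 Δ1=000 | 1Δ
t=12: Δ0=000 Δ1=100 Δ2=101 Δ3=111 | 3Δ
t=13: Δ0=111 Δ1=011 | 1Δ
t=14: Δ0=011 Δ1=111 Δ2=110 Δ3=100 | 3Δ
t=15: Δ0=100 Δ1=000 | 1Δ
t=16: Δ0=000 Δ1=100 Δ2=101 Δ3=111 | 3Δ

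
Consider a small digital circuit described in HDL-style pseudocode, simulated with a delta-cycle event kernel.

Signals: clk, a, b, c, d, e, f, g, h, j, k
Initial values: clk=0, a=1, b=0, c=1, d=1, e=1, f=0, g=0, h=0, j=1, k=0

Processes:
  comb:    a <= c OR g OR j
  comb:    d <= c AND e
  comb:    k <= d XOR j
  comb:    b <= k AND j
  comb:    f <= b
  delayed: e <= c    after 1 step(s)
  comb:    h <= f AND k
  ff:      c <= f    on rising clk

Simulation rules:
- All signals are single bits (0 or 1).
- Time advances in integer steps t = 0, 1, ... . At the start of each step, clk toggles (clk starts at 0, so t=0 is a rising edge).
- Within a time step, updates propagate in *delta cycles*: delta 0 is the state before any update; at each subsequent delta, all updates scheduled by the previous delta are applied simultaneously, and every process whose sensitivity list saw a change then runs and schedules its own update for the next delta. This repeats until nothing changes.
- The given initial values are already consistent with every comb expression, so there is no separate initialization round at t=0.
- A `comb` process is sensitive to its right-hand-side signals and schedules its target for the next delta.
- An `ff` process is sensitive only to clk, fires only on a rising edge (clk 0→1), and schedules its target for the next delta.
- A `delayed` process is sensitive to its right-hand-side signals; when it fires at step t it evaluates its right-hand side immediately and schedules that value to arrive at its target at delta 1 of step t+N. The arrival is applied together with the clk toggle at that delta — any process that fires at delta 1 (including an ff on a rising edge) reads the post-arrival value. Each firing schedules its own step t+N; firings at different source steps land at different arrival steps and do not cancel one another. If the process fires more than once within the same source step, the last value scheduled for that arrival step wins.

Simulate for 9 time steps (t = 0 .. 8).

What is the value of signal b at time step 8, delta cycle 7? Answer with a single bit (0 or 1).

t0.Δ0 b=0 c=1 j=1 a=1 f=0 g=0 k=0 e=1 d=1 h=0 clk=0
t0.Δ1 b=0 c=1 j=1 a=1 f=0 g=0 k=0 e=1 d=1 h=0 clk=1
t0.Δ2 b=0 c=0 j=1 a=1 f=0 g=0 k=0 e=1 d=1 h=0 clk=1
t0.Δ3 b=0 c=0 j=1 a=1 f=0 g=0 k=0 e=1 d=0 h=0 clk=1
t0.Δ4 b=0 c=0 j=1 a=1 f=0 g=0 k=1 e=1 d=0 h=0 clk=1
t0.Δ5 b=1 c=0 j=1 a=1 f=0 g=0 k=1 e=1 d=0 h=0 clk=1
t0.Δ6 b=1 c=0 j=1 a=1 f=1 g=0 k=1 e=1 d=0 h=0 clk=1
t0.Δ7 b=1 c=0 j=1 a=1 f=1 g=0 k=1 e=1 d=0 h=1 clk=1
t1.Δ0 b=1 c=0 j=1 a=1 f=1 g=0 k=1 e=1 d=0 h=1 clk=1
t1.Δ1 b=1 c=0 j=1 a=1 f=1 g=0 k=1 e=0 d=0 h=1 clk=0
t2.Δ0 b=1 c=0 j=1 a=1 f=1 g=0 k=1 e=0 d=0 h=1 clk=0
t2.Δ1 b=1 c=0 j=1 a=1 f=1 g=0 k=1 e=0 d=0 h=1 clk=1
t2.Δ2 b=1 c=1 j=1 a=1 f=1 g=0 k=1 e=0 d=0 h=1 clk=1
t3.Δ0 b=1 c=1 j=1 a=1 f=1 g=0 k=1 e=0 d=0 h=1 clk=1
t3.Δ1 b=1 c=1 j=1 a=1 f=1 g=0 k=1 e=1 d=0 h=1 clk=0
t3.Δ2 b=1 c=1 j=1 a=1 f=1 g=0 k=1 e=1 d=1 h=1 clk=0
t3.Δ3 b=1 c=1 j=1 a=1 f=1 g=0 k=0 e=1 d=1 h=1 clk=0
t3.Δ4 b=0 c=1 j=1 a=1 f=1 g=0 k=0 e=1 d=1 h=0 clk=0
t3.Δ5 b=0 c=1 j=1 a=1 f=0 g=0 k=0 e=1 d=1 h=0 clk=0
t4.Δ0 b=0 c=1 j=1 a=1 f=0 g=0 k=0 e=1 d=1 h=0 clk=0
t4.Δ1 b=0 c=1 j=1 a=1 f=0 g=0 k=0 e=1 d=1 h=0 clk=1
t4.Δ2 b=0 c=0 j=1 a=1 f=0 g=0 k=0 e=1 d=1 h=0 clk=1
t4.Δ3 b=0 c=0 j=1 a=1 f=0 g=0 k=0 e=1 d=0 h=0 clk=1
t4.Δ4 b=0 c=0 j=1 a=1 f=0 g=0 k=1 e=1 d=0 h=0 clk=1
t4.Δ5 b=1 c=0 j=1 a=1 f=0 g=0 k=1 e=1 d=0 h=0 clk=1
t4.Δ6 b=1 c=0 j=1 a=1 f=1 g=0 k=1 e=1 d=0 h=0 clk=1
t4.Δ7 b=1 c=0 j=1 a=1 f=1 g=0 k=1 e=1 d=0 h=1 clk=1
t5.Δ0 b=1 c=0 j=1 a=1 f=1 g=0 k=1 e=1 d=0 h=1 clk=1
t5.Δ1 b=1 c=0 j=1 a=1 f=1 g=0 k=1 e=0 d=0 h=1 clk=0
t6.Δ0 b=1 c=0 j=1 a=1 f=1 g=0 k=1 e=0 d=0 h=1 clk=0
t6.Δ1 b=1 c=0 j=1 a=1 f=1 g=0 k=1 e=0 d=0 h=1 clk=1
t6.Δ2 b=1 c=1 j=1 a=1 f=1 g=0 k=1 e=0 d=0 h=1 clk=1
t7.Δ0 b=1 c=1 j=1 a=1 f=1 g=0 k=1 e=0 d=0 h=1 clk=1
t7.Δ1 b=1 c=1 j=1 a=1 f=1 g=0 k=1 e=1 d=0 h=1 clk=0
t7.Δ2 b=1 c=1 j=1 a=1 f=1 g=0 k=1 e=1 d=1 h=1 clk=0
t7.Δ3 b=1 c=1 j=1 a=1 f=1 g=0 k=0 e=1 d=1 h=1 clk=0
t7.Δ4 b=0 c=1 j=1 a=1 f=1 g=0 k=0 e=1 d=1 h=0 clk=0
t7.Δ5 b=0 c=1 j=1 a=1 f=0 g=0 k=0 e=1 d=1 h=0 clk=0
t8.Δ0 b=0 c=1 j=1 a=1 f=0 g=0 k=0 e=1 d=1 h=0 clk=0
t8.Δ1 b=0 c=1 j=1 a=1 f=0 g=0 k=0 e=1 d=1 h=0 clk=1
t8.Δ2 b=0 c=0 j=1 a=1 f=0 g=0 k=0 e=1 d=1 h=0 clk=1
t8.Δ3 b=0 c=0 j=1 a=1 f=0 g=0 k=0 e=1 d=0 h=0 clk=1
t8.Δ4 b=0 c=0 j=1 a=1 f=0 g=0 k=1 e=1 d=0 h=0 clk=1
t8.Δ5 b=1 c=0 j=1 a=1 f=0 g=0 k=1 e=1 d=0 h=0 clk=1
t8.Δ6 b=1 c=0 j=1 a=1 f=1 g=0 k=1 e=1 d=0 h=0 clk=1
t8.Δ7 b=1 c=0 j=1 a=1 f=1 g=0 k=1 e=1 d=0 h=1 clk=1

1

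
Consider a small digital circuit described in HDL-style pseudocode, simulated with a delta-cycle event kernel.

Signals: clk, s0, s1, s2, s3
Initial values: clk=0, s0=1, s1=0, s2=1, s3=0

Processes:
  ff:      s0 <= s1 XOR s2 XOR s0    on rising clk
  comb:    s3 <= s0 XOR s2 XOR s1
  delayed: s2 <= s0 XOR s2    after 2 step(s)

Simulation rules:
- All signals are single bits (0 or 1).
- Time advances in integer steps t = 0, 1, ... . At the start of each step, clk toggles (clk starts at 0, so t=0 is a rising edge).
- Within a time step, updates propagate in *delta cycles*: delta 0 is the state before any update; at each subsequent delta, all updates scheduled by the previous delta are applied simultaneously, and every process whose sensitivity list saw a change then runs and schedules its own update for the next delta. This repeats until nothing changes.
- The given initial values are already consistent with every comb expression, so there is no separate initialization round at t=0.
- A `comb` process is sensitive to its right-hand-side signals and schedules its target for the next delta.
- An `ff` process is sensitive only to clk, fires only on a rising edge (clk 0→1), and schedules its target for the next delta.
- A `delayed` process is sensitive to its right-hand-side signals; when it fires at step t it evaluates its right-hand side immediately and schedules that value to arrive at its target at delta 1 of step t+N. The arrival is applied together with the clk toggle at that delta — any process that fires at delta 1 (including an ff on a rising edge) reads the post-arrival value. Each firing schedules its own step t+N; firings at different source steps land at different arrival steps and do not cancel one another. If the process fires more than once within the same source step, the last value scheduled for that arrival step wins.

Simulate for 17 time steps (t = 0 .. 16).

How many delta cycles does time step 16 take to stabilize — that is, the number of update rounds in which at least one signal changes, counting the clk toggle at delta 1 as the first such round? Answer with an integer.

t0.Δ0 clk=0 s0=1 s2=1 s3=0 s1=0
t0.Δ1 clk=1 s0=1 s2=1 s3=0 s1=0
t0.Δ2 clk=1 s0=0 s2=1 s3=0 s1=0
t0.Δ3 clk=1 s0=0 s2=1 s3=1 s1=0
t1.Δ0 clk=1 s0=0 s2=1 s3=1 s1=0
t1.Δ1 clk=0 s0=0 s2=1 s3=1 s1=0
t2.Δ0 clk=0 s0=0 s2=1 s3=1 s1=0
t2.Δ1 clk=1 s0=0 s2=1 s3=1 s1=0
t2.Δ2 clk=1 s0=1 s2=1 s3=1 s1=0
t2.Δ3 clk=1 s0=1 s2=1 s3=0 s1=0
t3.Δ0 clk=1 s0=1 s2=1 s3=0 s1=0
t3.Δ1 clk=0 s0=1 s2=1 s3=0 s1=0
t4.Δ0 clk=0 s0=1 s2=1 s3=0 s1=0
t4.Δ1 clk=1 s0=1 s2=0 s3=0 s1=0
t4.Δ2 clk=1 s0=1 s2=0 s3=1 s1=0
t5.Δ0 clk=1 s0=1 s2=0 s3=1 s1=0
t5.Δ1 clk=0 s0=1 s2=0 s3=1 s1=0
t6.Δ0 clk=0 s0=1 s2=0 s3=1 s1=0
t6.Δ1 clk=1 s0=1 s2=1 s3=1 s1=0
t6.Δ2 clk=1 s0=0 s2=1 s3=0 s1=0
t6.Δ3 clk=1 s0=0 s2=1 s3=1 s1=0
t7.Δ0 clk=1 s0=0 s2=1 s3=1 s1=0
t7.Δ1 clk=0 s0=0 s2=1 s3=1 s1=0
t8.Δ0 clk=0 s0=0 s2=1 s3=1 s1=0
t8.Δ1 clk=1 s0=0 s2=1 s3=1 s1=0
t8.Δ2 clk=1 s0=1 s2=1 s3=1 s1=0
t8.Δ3 clk=1 s0=1 s2=1 s3=0 s1=0
t9.Δ0 clk=1 s0=1 s2=1 s3=0 s1=0
t9.Δ1 clk=0 s0=1 s2=1 s3=0 s1=0
t10.Δ0 clk=0 s0=1 s2=1 s3=0 s1=0
t10.Δ1 clk=1 s0=1 s2=0 s3=0 s1=0
t10.Δ2 clk=1 s0=1 s2=0 s3=1 s1=0
t11.Δ0 clk=1 s0=1 s2=0 s3=1 s1=0
t11.Δ1 clk=0 s0=1 s2=0 s3=1 s1=0
t12.Δ0 clk=0 s0=1 s2=0 s3=1 s1=0
t12.Δ1 clk=1 s0=1 s2=1 s3=1 s1=0
t12.Δ2 clk=1 s0=0 s2=1 s3=0 s1=0
t12.Δ3 clk=1 s0=0 s2=1 s3=1 s1=0
t13.Δ0 clk=1 s0=0 s2=1 s3=1 s1=0
t13.Δ1 clk=0 s0=0 s2=1 s3=1 s1=0
t14.Δ0 clk=0 s0=0 s2=1 s3=1 s1=0
t14.Δ1 clk=1 s0=0 s2=1 s3=1 s1=0
t14.Δ2 clk=1 s0=1 s2=1 s3=1 s1=0
t14.Δ3 clk=1 s0=1 s2=1 s3=0 s1=0
t15.Δ0 clk=1 s0=1 s2=1 s3=0 s1=0
t15.Δ1 clk=0 s0=1 s2=1 s3=0 s1=0
t16.Δ0 clk=0 s0=1 s2=1 s3=0 s1=0
t16.Δ1 clk=1 s0=1 s2=0 s3=0 s1=0
t16.Δ2 clk=1 s0=1 s2=0 s3=1 s1=0

2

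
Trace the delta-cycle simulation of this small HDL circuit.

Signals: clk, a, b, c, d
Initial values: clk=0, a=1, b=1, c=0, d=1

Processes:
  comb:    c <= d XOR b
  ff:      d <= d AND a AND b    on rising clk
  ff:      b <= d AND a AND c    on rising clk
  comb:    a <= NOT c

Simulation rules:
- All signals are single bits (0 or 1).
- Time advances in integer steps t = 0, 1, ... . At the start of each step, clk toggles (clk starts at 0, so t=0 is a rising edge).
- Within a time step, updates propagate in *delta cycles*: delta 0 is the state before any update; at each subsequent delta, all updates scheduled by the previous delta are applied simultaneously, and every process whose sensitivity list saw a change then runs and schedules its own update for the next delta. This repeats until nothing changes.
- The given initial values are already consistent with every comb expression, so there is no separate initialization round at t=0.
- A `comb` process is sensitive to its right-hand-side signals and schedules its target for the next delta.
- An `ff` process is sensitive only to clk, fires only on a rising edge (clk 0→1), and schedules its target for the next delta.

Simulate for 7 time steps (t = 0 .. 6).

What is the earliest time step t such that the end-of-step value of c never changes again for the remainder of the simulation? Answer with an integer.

2

t0.Δ0 c=0 d=1 a=1 b=1 clk=0
t0.Δ1 c=0 d=1 a=1 b=1 clk=1
t0.Δ2 c=0 d=1 a=1 b=0 clk=1
t0.Δ3 c=1 d=1 a=1 b=0 clk=1
t0.Δ4 c=1 d=1 a=0 b=0 clk=1
t1.Δ0 c=1 d=1 a=0 b=0 clk=1
t1.Δ1 c=1 d=1 a=0 b=0 clk=0
t2.Δ0 c=1 d=1 a=0 b=0 clk=0
t2.Δ1 c=1 d=1 a=0 b=0 clk=1
t2.Δ2 c=1 d=0 a=0 b=0 clk=1
t2.Δ3 c=0 d=0 a=0 b=0 clk=1
t2.Δ4 c=0 d=0 a=1 b=0 clk=1
t3.Δ0 c=0 d=0 a=1 b=0 clk=1
t3.Δ1 c=0 d=0 a=1 b=0 clk=0
t4.Δ0 c=0 d=0 a=1 b=0 clk=0
t4.Δ1 c=0 d=0 a=1 b=0 clk=1
t5.Δ0 c=0 d=0 a=1 b=0 clk=1
t5.Δ1 c=0 d=0 a=1 b=0 clk=0
t6.Δ0 c=0 d=0 a=1 b=0 clk=0
t6.Δ1 c=0 d=0 a=1 b=0 clk=1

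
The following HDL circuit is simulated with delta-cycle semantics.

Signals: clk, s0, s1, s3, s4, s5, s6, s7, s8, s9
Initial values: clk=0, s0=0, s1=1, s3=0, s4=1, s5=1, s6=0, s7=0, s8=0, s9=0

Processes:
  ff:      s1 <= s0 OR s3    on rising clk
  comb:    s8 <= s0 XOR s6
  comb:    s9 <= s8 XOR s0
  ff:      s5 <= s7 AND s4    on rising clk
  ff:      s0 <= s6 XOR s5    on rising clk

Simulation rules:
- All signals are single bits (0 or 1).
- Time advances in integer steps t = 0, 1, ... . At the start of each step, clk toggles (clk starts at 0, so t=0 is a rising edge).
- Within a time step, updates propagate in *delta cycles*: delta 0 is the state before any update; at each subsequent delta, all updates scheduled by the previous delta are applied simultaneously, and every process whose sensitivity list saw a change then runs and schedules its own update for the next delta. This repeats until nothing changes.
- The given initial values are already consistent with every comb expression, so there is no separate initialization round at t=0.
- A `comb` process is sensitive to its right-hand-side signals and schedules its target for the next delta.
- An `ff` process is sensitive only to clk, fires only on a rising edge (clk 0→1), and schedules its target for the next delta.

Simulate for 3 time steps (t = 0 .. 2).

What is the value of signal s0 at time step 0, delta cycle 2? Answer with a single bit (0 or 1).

t0.Δ0 s1=1 s6=0 s0=0 s3=0 s4=1 s8=0 s7=0 s9=0 s5=1 clk=0
t0.Δ1 s1=1 s6=0 s0=0 s3=0 s4=1 s8=0 s7=0 s9=0 s5=1 clk=1
t0.Δ2 s1=0 s6=0 s0=1 s3=0 s4=1 s8=0 s7=0 s9=0 s5=0 clk=1
t0.Δ3 s1=0 s6=0 s0=1 s3=0 s4=1 s8=1 s7=0 s9=1 s5=0 clk=1
t0.Δ4 s1=0 s6=0 s0=1 s3=0 s4=1 s8=1 s7=0 s9=0 s5=0 clk=1
t1.Δ0 s1=0 s6=0 s0=1 s3=0 s4=1 s8=1 s7=0 s9=0 s5=0 clk=1
t1.Δ1 s1=0 s6=0 s0=1 s3=0 s4=1 s8=1 s7=0 s9=0 s5=0 clk=0
t2.Δ0 s1=0 s6=0 s0=1 s3=0 s4=1 s8=1 s7=0 s9=0 s5=0 clk=0
t2.Δ1 s1=0 s6=0 s0=1 s3=0 s4=1 s8=1 s7=0 s9=0 s5=0 clk=1
t2.Δ2 s1=1 s6=0 s0=0 s3=0 s4=1 s8=1 s7=0 s9=0 s5=0 clk=1
t2.Δ3 s1=1 s6=0 s0=0 s3=0 s4=1 s8=0 s7=0 s9=1 s5=0 clk=1
t2.Δ4 s1=1 s6=0 s0=0 s3=0 s4=1 s8=0 s7=0 s9=0 s5=0 clk=1

1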